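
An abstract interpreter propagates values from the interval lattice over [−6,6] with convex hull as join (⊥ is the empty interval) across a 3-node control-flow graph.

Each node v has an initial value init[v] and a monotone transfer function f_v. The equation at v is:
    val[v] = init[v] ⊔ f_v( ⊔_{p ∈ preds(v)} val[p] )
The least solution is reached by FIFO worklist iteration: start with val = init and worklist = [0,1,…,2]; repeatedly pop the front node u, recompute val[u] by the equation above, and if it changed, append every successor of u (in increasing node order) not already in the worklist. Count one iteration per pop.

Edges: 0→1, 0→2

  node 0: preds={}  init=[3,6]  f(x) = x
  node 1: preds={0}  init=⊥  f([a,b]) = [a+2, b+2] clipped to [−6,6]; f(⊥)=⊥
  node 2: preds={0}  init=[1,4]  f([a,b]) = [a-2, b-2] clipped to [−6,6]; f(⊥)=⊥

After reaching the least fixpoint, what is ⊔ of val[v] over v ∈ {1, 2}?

Worklist (3 pops):
  #1 pop 0: in=⊥ → [3,6] (no change)
  #2 pop 1: in=[3,6] → [5,6] (was ⊥); enqueue []
  #3 pop 2: in=[3,6] → [1,4] (no change)

Fixpoint:
  val[0] = [3,6]
  val[1] = [5,6]
  val[2] = [1,4]

[1,6]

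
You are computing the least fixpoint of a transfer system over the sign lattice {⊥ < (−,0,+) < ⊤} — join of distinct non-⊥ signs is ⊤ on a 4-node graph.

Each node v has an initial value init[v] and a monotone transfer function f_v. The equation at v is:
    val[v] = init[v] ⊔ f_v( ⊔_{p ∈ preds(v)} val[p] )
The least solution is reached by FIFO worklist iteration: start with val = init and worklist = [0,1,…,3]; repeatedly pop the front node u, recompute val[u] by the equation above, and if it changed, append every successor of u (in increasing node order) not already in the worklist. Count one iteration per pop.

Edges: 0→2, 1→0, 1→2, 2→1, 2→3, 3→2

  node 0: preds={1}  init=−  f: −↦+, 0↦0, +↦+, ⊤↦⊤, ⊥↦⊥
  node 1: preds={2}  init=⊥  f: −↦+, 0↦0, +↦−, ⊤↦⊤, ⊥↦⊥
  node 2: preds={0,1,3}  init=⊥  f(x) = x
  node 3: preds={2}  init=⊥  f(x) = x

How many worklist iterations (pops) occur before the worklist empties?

Worklist (11 pops):
  #1 pop 0: in=⊥ → − (no change)
  #2 pop 1: in=⊥ → ⊥ (no change)
  #3 pop 2: in=− → − (was ⊥); enqueue [1]
  #4 pop 3: in=− → − (was ⊥); enqueue [2]
  #5 pop 1: in=− → + (was ⊥); enqueue [0]
  #6 pop 2: in=⊤ → ⊤ (was −); enqueue [1,3]
  #7 pop 0: in=+ → ⊤ (was −); enqueue [2]
  #8 pop 1: in=⊤ → ⊤ (was +); enqueue [0]
  #9 pop 3: in=⊤ → ⊤ (was −); enqueue []
  #10 pop 2: in=⊤ → ⊤ (no change)
  #11 pop 0: in=⊤ → ⊤ (no change)

Fixpoint:
  val[0] = ⊤
  val[1] = ⊤
  val[2] = ⊤
  val[3] = ⊤

11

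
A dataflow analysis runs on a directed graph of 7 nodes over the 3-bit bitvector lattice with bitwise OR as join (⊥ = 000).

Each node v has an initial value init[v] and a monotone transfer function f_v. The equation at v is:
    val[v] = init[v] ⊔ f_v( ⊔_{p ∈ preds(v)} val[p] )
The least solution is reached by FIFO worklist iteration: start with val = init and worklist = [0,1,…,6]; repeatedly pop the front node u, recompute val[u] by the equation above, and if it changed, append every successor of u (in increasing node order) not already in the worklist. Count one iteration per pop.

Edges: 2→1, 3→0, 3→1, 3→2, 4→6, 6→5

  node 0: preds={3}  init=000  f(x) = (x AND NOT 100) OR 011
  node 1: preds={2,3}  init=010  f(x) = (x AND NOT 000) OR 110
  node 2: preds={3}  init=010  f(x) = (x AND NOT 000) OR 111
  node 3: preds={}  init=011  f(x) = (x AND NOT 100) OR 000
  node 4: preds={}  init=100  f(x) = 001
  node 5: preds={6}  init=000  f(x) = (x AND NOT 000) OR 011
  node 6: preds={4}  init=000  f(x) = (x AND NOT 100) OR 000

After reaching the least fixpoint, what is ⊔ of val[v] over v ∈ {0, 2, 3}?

Trace (9 dequeues):
  [1] u=0 | in 011 | out 011 | prev 000 | push {}
  [2] u=1 | in 011 | out 111 | prev 010 | push {}
  [3] u=2 | in 011 | out 111 | prev 010 | push {1}
  [4] u=3 | in 000 | out 011 | ==
  [5] u=4 | in 000 | out 101 | prev 100 | push {}
  [6] u=5 | in 000 | out 011 | prev 000 | push {}
  [7] u=6 | in 101 | out 001 | prev 000 | push {5}
  [8] u=1 | in 111 | out 111 | ==
  [9] u=5 | in 001 | out 011 | ==

Converged values:
  [0] 011
  [1] 111
  [2] 111
  [3] 011
  [4] 101
  [5] 011
  [6] 001

111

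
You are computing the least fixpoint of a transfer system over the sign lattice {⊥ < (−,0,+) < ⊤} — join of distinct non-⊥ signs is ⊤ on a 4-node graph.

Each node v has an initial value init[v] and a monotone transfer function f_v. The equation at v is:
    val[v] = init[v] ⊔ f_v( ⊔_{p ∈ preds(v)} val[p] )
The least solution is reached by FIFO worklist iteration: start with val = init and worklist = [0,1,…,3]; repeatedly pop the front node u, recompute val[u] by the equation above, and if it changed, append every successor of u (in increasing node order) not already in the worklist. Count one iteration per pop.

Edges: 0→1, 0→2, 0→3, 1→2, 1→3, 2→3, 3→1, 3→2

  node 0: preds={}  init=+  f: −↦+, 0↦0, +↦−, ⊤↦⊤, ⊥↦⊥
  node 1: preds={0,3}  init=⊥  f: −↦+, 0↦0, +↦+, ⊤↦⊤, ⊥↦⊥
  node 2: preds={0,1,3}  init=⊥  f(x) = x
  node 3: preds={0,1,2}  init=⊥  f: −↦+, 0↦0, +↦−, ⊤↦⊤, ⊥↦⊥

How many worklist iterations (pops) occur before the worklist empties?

Worklist (9 pops):
  #1 pop 0: in=⊥ → + (no change)
  #2 pop 1: in=+ → + (was ⊥); enqueue []
  #3 pop 2: in=+ → + (was ⊥); enqueue []
  #4 pop 3: in=+ → − (was ⊥); enqueue [1,2]
  #5 pop 1: in=⊤ → ⊤ (was +); enqueue [3]
  #6 pop 2: in=⊤ → ⊤ (was +); enqueue []
  #7 pop 3: in=⊤ → ⊤ (was −); enqueue [1,2]
  #8 pop 1: in=⊤ → ⊤ (no change)
  #9 pop 2: in=⊤ → ⊤ (no change)

Fixpoint:
  val[0] = +
  val[1] = ⊤
  val[2] = ⊤
  val[3] = ⊤

9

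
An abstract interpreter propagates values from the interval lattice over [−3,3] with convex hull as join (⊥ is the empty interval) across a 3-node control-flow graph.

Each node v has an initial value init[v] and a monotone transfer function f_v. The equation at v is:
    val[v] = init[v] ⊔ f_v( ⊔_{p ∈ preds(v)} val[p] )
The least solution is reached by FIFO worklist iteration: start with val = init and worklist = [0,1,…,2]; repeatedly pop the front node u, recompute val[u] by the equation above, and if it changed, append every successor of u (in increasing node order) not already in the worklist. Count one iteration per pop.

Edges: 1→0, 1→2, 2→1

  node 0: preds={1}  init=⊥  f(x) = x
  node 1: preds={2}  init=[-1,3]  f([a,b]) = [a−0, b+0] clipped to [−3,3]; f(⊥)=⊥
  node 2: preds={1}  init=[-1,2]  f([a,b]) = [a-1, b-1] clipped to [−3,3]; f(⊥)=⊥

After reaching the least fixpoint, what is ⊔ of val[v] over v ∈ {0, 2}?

Iteration log — 9 steps:
  step 1. node 0  ⊔preds=[-1,3]  new=[-1,3]  old=⊥  +wl: 
  step 2. node 1  ⊔preds=[-1,2]  new=[-1,3]  stable
  step 3. node 2  ⊔preds=[-1,3]  new=[-2,2]  old=[-1,2]  +wl: 1
  step 4. node 1  ⊔preds=[-2,2]  new=[-2,3]  old=[-1,3]  +wl: 0,2
  step 5. node 0  ⊔preds=[-2,3]  new=[-2,3]  old=[-1,3]  +wl: 
  step 6. node 2  ⊔preds=[-2,3]  new=[-3,2]  old=[-2,2]  +wl: 1
  step 7. node 1  ⊔preds=[-3,2]  new=[-3,3]  old=[-2,3]  +wl: 0,2
  step 8. node 0  ⊔preds=[-3,3]  new=[-3,3]  old=[-2,3]  +wl: 
  step 9. node 2  ⊔preds=[-3,3]  new=[-3,2]  stable

Least fixpoint reached:
  node 0: [-3,3]
  node 1: [-3,3]
  node 2: [-3,2]

[-3,3]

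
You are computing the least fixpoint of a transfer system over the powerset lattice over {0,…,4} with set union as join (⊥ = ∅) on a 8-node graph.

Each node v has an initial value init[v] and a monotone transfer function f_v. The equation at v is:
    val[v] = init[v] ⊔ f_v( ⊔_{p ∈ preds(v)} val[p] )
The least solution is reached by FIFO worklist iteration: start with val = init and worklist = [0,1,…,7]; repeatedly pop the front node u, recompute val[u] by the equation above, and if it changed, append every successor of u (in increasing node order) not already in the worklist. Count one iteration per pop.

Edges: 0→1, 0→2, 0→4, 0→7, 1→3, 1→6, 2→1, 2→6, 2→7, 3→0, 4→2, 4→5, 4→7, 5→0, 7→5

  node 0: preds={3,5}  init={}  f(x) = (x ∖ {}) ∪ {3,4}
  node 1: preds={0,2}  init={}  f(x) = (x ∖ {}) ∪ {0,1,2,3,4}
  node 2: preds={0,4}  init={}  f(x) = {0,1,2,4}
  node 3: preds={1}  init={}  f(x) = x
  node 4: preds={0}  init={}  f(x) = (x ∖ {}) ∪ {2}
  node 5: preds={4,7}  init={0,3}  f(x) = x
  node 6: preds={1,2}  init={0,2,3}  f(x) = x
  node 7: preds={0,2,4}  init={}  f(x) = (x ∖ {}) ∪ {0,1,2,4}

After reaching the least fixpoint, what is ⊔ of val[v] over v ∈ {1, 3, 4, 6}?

Worklist (18 pops):
  #1 pop 0: in={0,3} → {0,3,4} (was {}); enqueue []
  #2 pop 1: in={0,3,4} → {0,1,2,3,4} (was {}); enqueue []
  #3 pop 2: in={0,3,4} → {0,1,2,4} (was {}); enqueue [1]
  #4 pop 3: in={0,1,2,3,4} → {0,1,2,3,4} (was {}); enqueue [0]
  #5 pop 4: in={0,3,4} → {0,2,3,4} (was {}); enqueue [2]
  #6 pop 5: in={0,2,3,4} → {0,2,3,4} (was {0,3}); enqueue []
  #7 pop 6: in={0,1,2,3,4} → {0,1,2,3,4} (was {0,2,3}); enqueue []
  #8 pop 7: in={0,1,2,3,4} → {0,1,2,3,4} (was {}); enqueue [5]
  #9 pop 1: in={0,1,2,3,4} → {0,1,2,3,4} (no change)
  #10 pop 0: in={0,1,2,3,4} → {0,1,2,3,4} (was {0,3,4}); enqueue [1,4,7]
  #11 pop 2: in={0,1,2,3,4} → {0,1,2,4} (no change)
  #12 pop 5: in={0,1,2,3,4} → {0,1,2,3,4} (was {0,2,3,4}); enqueue [0]
  #13 pop 1: in={0,1,2,3,4} → {0,1,2,3,4} (no change)
  #14 pop 4: in={0,1,2,3,4} → {0,1,2,3,4} (was {0,2,3,4}); enqueue [2,5]
  #15 pop 7: in={0,1,2,3,4} → {0,1,2,3,4} (no change)
  #16 pop 0: in={0,1,2,3,4} → {0,1,2,3,4} (no change)
  #17 pop 2: in={0,1,2,3,4} → {0,1,2,4} (no change)
  #18 pop 5: in={0,1,2,3,4} → {0,1,2,3,4} (no change)

Fixpoint:
  val[0] = {0,1,2,3,4}
  val[1] = {0,1,2,3,4}
  val[2] = {0,1,2,4}
  val[3] = {0,1,2,3,4}
  val[4] = {0,1,2,3,4}
  val[5] = {0,1,2,3,4}
  val[6] = {0,1,2,3,4}
  val[7] = {0,1,2,3,4}

{0,1,2,3,4}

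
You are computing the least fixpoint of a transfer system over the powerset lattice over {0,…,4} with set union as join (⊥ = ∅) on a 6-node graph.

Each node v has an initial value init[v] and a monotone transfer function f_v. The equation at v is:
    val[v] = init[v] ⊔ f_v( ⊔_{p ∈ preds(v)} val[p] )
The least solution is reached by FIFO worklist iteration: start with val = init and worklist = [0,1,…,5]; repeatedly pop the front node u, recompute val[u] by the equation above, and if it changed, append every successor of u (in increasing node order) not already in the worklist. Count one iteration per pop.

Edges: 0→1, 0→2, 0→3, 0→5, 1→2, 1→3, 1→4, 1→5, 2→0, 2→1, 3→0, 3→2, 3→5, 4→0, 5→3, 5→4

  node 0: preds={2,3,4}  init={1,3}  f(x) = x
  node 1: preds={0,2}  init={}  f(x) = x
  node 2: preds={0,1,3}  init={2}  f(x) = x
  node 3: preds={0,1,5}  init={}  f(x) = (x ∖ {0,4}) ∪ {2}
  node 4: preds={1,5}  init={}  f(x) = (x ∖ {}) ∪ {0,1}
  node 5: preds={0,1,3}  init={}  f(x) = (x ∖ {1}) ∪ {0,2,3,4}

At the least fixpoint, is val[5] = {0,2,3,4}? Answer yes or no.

yes

Worklist (20 pops):
  #1 pop 0: in={2} → {1,2,3} (was {1,3}); enqueue []
  #2 pop 1: in={1,2,3} → {1,2,3} (was {}); enqueue []
  #3 pop 2: in={1,2,3} → {1,2,3} (was {2}); enqueue [0,1]
  #4 pop 3: in={1,2,3} → {1,2,3} (was {}); enqueue [2]
  #5 pop 4: in={1,2,3} → {0,1,2,3} (was {}); enqueue []
  #6 pop 5: in={1,2,3} → {0,2,3,4} (was {}); enqueue [3,4]
  #7 pop 0: in={0,1,2,3} → {0,1,2,3} (was {1,2,3}); enqueue [5]
  #8 pop 1: in={0,1,2,3} → {0,1,2,3} (was {1,2,3}); enqueue []
  #9 pop 2: in={0,1,2,3} → {0,1,2,3} (was {1,2,3}); enqueue [0,1]
  #10 pop 3: in={0,1,2,3,4} → {1,2,3} (no change)
  #11 pop 4: in={0,1,2,3,4} → {0,1,2,3,4} (was {0,1,2,3}); enqueue []
  #12 pop 5: in={0,1,2,3} → {0,2,3,4} (no change)
  #13 pop 0: in={0,1,2,3,4} → {0,1,2,3,4} (was {0,1,2,3}); enqueue [2,3,5]
  #14 pop 1: in={0,1,2,3,4} → {0,1,2,3,4} (was {0,1,2,3}); enqueue [4]
  #15 pop 2: in={0,1,2,3,4} → {0,1,2,3,4} (was {0,1,2,3}); enqueue [0,1]
  #16 pop 3: in={0,1,2,3,4} → {1,2,3} (no change)
  #17 pop 5: in={0,1,2,3,4} → {0,2,3,4} (no change)
  #18 pop 4: in={0,1,2,3,4} → {0,1,2,3,4} (no change)
  #19 pop 0: in={0,1,2,3,4} → {0,1,2,3,4} (no change)
  #20 pop 1: in={0,1,2,3,4} → {0,1,2,3,4} (no change)

Fixpoint:
  val[0] = {0,1,2,3,4}
  val[1] = {0,1,2,3,4}
  val[2] = {0,1,2,3,4}
  val[3] = {1,2,3}
  val[4] = {0,1,2,3,4}
  val[5] = {0,2,3,4}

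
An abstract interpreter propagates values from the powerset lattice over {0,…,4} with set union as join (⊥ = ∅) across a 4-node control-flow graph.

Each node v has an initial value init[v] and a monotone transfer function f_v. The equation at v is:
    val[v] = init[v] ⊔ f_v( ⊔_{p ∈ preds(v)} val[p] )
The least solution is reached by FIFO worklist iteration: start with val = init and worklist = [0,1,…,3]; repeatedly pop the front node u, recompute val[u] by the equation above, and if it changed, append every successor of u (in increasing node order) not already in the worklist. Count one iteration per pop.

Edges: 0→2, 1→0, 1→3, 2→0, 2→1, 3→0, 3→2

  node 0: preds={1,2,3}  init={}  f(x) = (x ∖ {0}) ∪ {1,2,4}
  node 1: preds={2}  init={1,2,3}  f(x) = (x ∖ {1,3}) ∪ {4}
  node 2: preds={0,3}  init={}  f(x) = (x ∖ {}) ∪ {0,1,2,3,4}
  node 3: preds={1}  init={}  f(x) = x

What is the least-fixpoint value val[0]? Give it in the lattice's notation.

{1,2,3,4}

Trace (11 dequeues):
  [1] u=0 | in {1,2,3} | out {1,2,3,4} | prev {} | push {}
  [2] u=1 | in {} | out {1,2,3,4} | prev {1,2,3} | push {0}
  [3] u=2 | in {1,2,3,4} | out {0,1,2,3,4} | prev {} | push {1}
  [4] u=3 | in {1,2,3,4} | out {1,2,3,4} | prev {} | push {2}
  [5] u=0 | in {0,1,2,3,4} | out {1,2,3,4} | ==
  [6] u=1 | in {0,1,2,3,4} | out {0,1,2,3,4} | prev {1,2,3,4} | push {0,3}
  [7] u=2 | in {1,2,3,4} | out {0,1,2,3,4} | ==
  [8] u=0 | in {0,1,2,3,4} | out {1,2,3,4} | ==
  [9] u=3 | in {0,1,2,3,4} | out {0,1,2,3,4} | prev {1,2,3,4} | push {0,2}
  [10] u=0 | in {0,1,2,3,4} | out {1,2,3,4} | ==
  [11] u=2 | in {0,1,2,3,4} | out {0,1,2,3,4} | ==

Converged values:
  [0] {1,2,3,4}
  [1] {0,1,2,3,4}
  [2] {0,1,2,3,4}
  [3] {0,1,2,3,4}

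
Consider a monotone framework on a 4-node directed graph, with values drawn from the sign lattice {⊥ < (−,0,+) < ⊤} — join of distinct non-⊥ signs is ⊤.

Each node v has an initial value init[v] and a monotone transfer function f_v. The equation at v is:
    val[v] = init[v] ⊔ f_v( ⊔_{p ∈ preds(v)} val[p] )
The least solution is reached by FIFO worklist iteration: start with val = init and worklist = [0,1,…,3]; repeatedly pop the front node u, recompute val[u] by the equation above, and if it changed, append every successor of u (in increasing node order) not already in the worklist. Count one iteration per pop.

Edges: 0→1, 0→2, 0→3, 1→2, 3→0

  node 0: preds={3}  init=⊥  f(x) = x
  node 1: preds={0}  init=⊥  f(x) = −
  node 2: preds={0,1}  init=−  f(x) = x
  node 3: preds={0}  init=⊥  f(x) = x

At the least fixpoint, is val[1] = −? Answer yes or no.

yes

Iteration log — 4 steps:
  step 1. node 0  ⊔preds=⊥  new=⊥  stable
  step 2. node 1  ⊔preds=⊥  new=−  old=⊥  +wl: 
  step 3. node 2  ⊔preds=−  new=−  stable
  step 4. node 3  ⊔preds=⊥  new=⊥  stable

Least fixpoint reached:
  node 0: ⊥
  node 1: −
  node 2: −
  node 3: ⊥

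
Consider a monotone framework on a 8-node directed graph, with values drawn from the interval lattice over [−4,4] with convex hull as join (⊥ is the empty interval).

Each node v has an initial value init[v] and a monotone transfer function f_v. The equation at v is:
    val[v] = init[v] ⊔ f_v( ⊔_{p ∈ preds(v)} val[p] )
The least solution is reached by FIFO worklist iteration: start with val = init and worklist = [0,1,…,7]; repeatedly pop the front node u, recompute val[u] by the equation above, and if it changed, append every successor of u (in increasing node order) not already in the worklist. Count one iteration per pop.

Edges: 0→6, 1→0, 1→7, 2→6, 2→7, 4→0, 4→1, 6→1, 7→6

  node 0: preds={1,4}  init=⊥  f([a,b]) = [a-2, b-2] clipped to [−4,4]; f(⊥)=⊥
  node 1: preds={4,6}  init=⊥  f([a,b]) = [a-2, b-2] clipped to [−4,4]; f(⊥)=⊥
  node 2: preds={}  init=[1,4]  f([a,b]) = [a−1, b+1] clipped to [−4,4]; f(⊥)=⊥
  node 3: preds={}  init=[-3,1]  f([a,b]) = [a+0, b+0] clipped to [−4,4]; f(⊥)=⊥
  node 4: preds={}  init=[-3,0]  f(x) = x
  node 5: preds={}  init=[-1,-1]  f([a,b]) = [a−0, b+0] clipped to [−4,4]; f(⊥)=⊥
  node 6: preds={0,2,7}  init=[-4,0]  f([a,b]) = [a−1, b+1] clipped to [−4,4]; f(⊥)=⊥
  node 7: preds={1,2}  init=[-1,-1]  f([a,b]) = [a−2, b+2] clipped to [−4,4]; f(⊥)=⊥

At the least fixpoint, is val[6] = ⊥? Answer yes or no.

Trace (14 dequeues):
  [1] u=0 | in [-3,0] | out [-4,-2] | prev ⊥ | push {}
  [2] u=1 | in [-4,0] | out [-4,-2] | prev ⊥ | push {0}
  [3] u=2 | in ⊥ | out [1,4] | ==
  [4] u=3 | in ⊥ | out [-3,1] | ==
  [5] u=4 | in ⊥ | out [-3,0] | ==
  [6] u=5 | in ⊥ | out [-1,-1] | ==
  [7] u=6 | in [-4,4] | out [-4,4] | prev [-4,0] | push {1}
  [8] u=7 | in [-4,4] | out [-4,4] | prev [-1,-1] | push {6}
  [9] u=0 | in [-4,0] | out [-4,-2] | ==
  [10] u=1 | in [-4,4] | out [-4,2] | prev [-4,-2] | push {0,7}
  [11] u=6 | in [-4,4] | out [-4,4] | ==
  [12] u=0 | in [-4,2] | out [-4,0] | prev [-4,-2] | push {6}
  [13] u=7 | in [-4,4] | out [-4,4] | ==
  [14] u=6 | in [-4,4] | out [-4,4] | ==

Converged values:
  [0] [-4,0]
  [1] [-4,2]
  [2] [1,4]
  [3] [-3,1]
  [4] [-3,0]
  [5] [-1,-1]
  [6] [-4,4]
  [7] [-4,4]

no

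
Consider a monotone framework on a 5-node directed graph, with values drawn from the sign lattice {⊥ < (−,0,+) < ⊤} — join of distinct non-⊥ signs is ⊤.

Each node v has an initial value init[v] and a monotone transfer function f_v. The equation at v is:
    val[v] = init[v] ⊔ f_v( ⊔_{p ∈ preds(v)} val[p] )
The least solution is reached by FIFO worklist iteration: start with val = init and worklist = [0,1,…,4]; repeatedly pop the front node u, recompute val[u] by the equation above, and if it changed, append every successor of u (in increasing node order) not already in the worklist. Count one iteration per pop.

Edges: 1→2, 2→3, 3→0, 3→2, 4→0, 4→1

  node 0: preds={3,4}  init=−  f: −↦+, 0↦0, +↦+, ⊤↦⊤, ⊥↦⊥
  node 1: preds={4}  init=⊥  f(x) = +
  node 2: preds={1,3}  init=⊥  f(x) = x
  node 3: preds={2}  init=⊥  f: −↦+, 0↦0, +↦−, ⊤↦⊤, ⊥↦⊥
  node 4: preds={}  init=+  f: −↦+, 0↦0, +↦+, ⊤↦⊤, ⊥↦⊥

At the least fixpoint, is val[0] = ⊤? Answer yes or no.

Iteration log — 10 steps:
  step 1. node 0  ⊔preds=+  new=⊤  old=−  +wl: 
  step 2. node 1  ⊔preds=+  new=+  old=⊥  +wl: 
  step 3. node 2  ⊔preds=+  new=+  old=⊥  +wl: 
  step 4. node 3  ⊔preds=+  new=−  old=⊥  +wl: 0,2
  step 5. node 4  ⊔preds=⊥  new=+  stable
  step 6. node 0  ⊔preds=⊤  new=⊤  stable
  step 7. node 2  ⊔preds=⊤  new=⊤  old=+  +wl: 3
  step 8. node 3  ⊔preds=⊤  new=⊤  old=−  +wl: 0,2
  step 9. node 0  ⊔preds=⊤  new=⊤  stable
  step 10. node 2  ⊔preds=⊤  new=⊤  stable

Least fixpoint reached:
  node 0: ⊤
  node 1: +
  node 2: ⊤
  node 3: ⊤
  node 4: +

yes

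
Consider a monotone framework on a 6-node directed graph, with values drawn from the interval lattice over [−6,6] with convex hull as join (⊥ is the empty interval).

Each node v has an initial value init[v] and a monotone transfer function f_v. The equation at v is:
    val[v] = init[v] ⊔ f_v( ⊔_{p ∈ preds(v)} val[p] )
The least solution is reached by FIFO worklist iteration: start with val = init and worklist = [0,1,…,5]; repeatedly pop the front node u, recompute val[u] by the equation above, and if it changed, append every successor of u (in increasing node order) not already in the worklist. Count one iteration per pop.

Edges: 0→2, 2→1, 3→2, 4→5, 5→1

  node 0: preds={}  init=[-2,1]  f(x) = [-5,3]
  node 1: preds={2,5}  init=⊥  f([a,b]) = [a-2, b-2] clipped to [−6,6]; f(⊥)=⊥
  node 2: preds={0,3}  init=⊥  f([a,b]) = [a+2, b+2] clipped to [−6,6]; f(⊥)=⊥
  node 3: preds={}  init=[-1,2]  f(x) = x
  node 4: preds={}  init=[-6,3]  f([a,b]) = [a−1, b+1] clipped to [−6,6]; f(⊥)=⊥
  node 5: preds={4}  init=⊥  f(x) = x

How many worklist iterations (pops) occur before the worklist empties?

Worklist (7 pops):
  #1 pop 0: in=⊥ → [-5,3] (was [-2,1]); enqueue []
  #2 pop 1: in=⊥ → ⊥ (no change)
  #3 pop 2: in=[-5,3] → [-3,5] (was ⊥); enqueue [1]
  #4 pop 3: in=⊥ → [-1,2] (no change)
  #5 pop 4: in=⊥ → [-6,3] (no change)
  #6 pop 5: in=[-6,3] → [-6,3] (was ⊥); enqueue []
  #7 pop 1: in=[-6,5] → [-6,3] (was ⊥); enqueue []

Fixpoint:
  val[0] = [-5,3]
  val[1] = [-6,3]
  val[2] = [-3,5]
  val[3] = [-1,2]
  val[4] = [-6,3]
  val[5] = [-6,3]

7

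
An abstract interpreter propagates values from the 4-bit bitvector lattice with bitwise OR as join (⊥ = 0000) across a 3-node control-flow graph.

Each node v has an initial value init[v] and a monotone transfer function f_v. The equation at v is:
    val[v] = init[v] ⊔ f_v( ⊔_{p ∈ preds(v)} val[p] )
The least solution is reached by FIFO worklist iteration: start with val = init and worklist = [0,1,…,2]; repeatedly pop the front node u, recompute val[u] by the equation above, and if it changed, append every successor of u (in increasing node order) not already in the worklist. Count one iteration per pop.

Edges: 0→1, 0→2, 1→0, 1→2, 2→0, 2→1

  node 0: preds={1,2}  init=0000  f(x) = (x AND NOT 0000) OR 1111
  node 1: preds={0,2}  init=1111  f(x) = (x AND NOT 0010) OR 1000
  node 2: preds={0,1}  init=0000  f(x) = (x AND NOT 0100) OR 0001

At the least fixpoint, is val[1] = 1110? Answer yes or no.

Trace (5 dequeues):
  [1] u=0 | in 1111 | out 1111 | prev 0000 | push {}
  [2] u=1 | in 1111 | out 1111 | ==
  [3] u=2 | in 1111 | out 1011 | prev 0000 | push {0,1}
  [4] u=0 | in 1111 | out 1111 | ==
  [5] u=1 | in 1111 | out 1111 | ==

Converged values:
  [0] 1111
  [1] 1111
  [2] 1011

no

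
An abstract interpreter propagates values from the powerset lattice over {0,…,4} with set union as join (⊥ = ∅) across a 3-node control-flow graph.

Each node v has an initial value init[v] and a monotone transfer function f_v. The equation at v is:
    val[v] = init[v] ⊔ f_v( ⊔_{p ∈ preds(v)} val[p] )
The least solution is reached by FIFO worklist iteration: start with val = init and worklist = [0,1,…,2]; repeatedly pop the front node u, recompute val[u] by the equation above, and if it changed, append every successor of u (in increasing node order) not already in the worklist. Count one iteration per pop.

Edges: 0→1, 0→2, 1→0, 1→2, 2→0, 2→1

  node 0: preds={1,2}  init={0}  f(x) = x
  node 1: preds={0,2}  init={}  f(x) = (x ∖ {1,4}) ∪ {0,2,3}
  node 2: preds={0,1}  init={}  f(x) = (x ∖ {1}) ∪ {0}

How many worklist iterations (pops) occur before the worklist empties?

Iteration log — 6 steps:
  step 1. node 0  ⊔preds={}  new={0}  stable
  step 2. node 1  ⊔preds={0}  new={0,2,3}  old={}  +wl: 0
  step 3. node 2  ⊔preds={0,2,3}  new={0,2,3}  old={}  +wl: 1
  step 4. node 0  ⊔preds={0,2,3}  new={0,2,3}  old={0}  +wl: 2
  step 5. node 1  ⊔preds={0,2,3}  new={0,2,3}  stable
  step 6. node 2  ⊔preds={0,2,3}  new={0,2,3}  stable

Least fixpoint reached:
  node 0: {0,2,3}
  node 1: {0,2,3}
  node 2: {0,2,3}

6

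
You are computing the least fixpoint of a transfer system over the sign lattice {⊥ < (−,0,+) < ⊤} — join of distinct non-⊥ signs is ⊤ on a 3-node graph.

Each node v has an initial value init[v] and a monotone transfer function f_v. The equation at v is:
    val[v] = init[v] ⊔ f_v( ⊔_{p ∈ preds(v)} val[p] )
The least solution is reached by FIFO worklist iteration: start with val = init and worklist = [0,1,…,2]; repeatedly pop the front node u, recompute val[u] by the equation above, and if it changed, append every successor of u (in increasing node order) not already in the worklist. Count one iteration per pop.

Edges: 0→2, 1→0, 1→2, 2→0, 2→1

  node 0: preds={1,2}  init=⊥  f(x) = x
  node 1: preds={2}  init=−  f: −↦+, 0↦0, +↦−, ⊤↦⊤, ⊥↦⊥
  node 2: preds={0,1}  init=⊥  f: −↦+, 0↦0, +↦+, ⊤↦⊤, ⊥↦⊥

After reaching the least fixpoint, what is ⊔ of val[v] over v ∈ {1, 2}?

⊤

Trace (10 dequeues):
  [1] u=0 | in − | out − | prev ⊥ | push {}
  [2] u=1 | in ⊥ | out − | ==
  [3] u=2 | in − | out + | prev ⊥ | push {0,1}
  [4] u=0 | in ⊤ | out ⊤ | prev − | push {2}
  [5] u=1 | in + | out − | ==
  [6] u=2 | in ⊤ | out ⊤ | prev + | push {0,1}
  [7] u=0 | in ⊤ | out ⊤ | ==
  [8] u=1 | in ⊤ | out ⊤ | prev − | push {0,2}
  [9] u=0 | in ⊤ | out ⊤ | ==
  [10] u=2 | in ⊤ | out ⊤ | ==

Converged values:
  [0] ⊤
  [1] ⊤
  [2] ⊤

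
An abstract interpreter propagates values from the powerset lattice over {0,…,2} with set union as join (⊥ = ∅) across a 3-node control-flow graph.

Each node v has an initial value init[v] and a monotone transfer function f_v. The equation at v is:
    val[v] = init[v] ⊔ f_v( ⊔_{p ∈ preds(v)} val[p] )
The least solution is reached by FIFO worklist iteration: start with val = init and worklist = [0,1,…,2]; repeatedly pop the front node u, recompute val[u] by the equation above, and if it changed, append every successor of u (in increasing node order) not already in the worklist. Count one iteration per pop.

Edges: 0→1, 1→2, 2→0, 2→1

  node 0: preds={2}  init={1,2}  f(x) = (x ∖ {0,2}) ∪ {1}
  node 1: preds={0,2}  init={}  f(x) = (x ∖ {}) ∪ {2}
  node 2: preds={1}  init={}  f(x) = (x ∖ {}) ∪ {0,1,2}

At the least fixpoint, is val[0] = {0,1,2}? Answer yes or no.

Worklist (6 pops):
  #1 pop 0: in={} → {1,2} (no change)
  #2 pop 1: in={1,2} → {1,2} (was {}); enqueue []
  #3 pop 2: in={1,2} → {0,1,2} (was {}); enqueue [0,1]
  #4 pop 0: in={0,1,2} → {1,2} (no change)
  #5 pop 1: in={0,1,2} → {0,1,2} (was {1,2}); enqueue [2]
  #6 pop 2: in={0,1,2} → {0,1,2} (no change)

Fixpoint:
  val[0] = {1,2}
  val[1] = {0,1,2}
  val[2] = {0,1,2}

no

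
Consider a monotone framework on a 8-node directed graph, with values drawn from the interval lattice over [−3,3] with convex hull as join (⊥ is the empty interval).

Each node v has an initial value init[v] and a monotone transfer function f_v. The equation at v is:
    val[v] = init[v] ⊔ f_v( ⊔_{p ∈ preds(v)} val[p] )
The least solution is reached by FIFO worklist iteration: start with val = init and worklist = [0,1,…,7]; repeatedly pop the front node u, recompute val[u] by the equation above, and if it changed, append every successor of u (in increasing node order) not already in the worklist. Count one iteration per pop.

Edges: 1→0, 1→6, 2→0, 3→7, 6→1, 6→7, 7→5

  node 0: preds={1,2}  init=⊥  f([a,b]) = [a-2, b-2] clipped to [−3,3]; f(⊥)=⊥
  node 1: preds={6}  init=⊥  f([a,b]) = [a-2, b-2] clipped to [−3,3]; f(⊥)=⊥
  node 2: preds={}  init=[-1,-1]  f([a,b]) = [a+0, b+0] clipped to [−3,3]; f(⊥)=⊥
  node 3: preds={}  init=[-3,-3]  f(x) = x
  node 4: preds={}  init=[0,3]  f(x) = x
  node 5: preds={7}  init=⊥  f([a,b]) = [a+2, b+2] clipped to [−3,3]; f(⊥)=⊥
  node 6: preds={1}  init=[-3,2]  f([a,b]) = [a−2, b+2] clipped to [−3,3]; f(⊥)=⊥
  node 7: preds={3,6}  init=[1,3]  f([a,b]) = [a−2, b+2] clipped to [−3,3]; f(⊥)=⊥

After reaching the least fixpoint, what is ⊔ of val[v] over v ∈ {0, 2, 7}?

[-3,3]

Trace (10 dequeues):
  [1] u=0 | in [-1,-1] | out [-3,-3] | prev ⊥ | push {}
  [2] u=1 | in [-3,2] | out [-3,0] | prev ⊥ | push {0}
  [3] u=2 | in ⊥ | out [-1,-1] | ==
  [4] u=3 | in ⊥ | out [-3,-3] | ==
  [5] u=4 | in ⊥ | out [0,3] | ==
  [6] u=5 | in [1,3] | out [3,3] | prev ⊥ | push {}
  [7] u=6 | in [-3,0] | out [-3,2] | ==
  [8] u=7 | in [-3,2] | out [-3,3] | prev [1,3] | push {5}
  [9] u=0 | in [-3,0] | out [-3,-2] | prev [-3,-3] | push {}
  [10] u=5 | in [-3,3] | out [-1,3] | prev [3,3] | push {}

Converged values:
  [0] [-3,-2]
  [1] [-3,0]
  [2] [-1,-1]
  [3] [-3,-3]
  [4] [0,3]
  [5] [-1,3]
  [6] [-3,2]
  [7] [-3,3]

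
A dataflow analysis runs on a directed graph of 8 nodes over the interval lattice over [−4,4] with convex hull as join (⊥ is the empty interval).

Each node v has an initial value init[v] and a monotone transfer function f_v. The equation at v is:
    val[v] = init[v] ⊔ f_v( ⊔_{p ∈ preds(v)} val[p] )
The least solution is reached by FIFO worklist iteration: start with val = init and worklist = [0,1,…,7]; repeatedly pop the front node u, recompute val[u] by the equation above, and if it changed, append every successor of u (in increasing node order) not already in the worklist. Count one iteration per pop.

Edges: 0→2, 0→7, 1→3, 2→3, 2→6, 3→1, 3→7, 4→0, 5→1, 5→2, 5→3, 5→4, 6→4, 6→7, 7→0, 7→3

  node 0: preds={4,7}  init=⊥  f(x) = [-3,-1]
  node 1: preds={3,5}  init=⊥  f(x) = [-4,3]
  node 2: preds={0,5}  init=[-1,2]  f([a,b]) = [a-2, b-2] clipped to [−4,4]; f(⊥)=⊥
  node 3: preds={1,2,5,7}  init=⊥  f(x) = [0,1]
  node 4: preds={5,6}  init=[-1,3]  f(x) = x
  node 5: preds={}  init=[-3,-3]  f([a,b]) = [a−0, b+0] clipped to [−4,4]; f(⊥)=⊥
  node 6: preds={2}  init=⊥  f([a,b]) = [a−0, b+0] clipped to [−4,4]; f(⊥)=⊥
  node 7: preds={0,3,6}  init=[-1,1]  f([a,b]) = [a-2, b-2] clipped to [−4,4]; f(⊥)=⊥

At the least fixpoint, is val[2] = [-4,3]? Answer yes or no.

Trace (13 dequeues):
  [1] u=0 | in [-1,3] | out [-3,-1] | prev ⊥ | push {}
  [2] u=1 | in [-3,-3] | out [-4,3] | prev ⊥ | push {}
  [3] u=2 | in [-3,-1] | out [-4,2] | prev [-1,2] | push {}
  [4] u=3 | in [-4,3] | out [0,1] | prev ⊥ | push {1}
  [5] u=4 | in [-3,-3] | out [-3,3] | prev [-1,3] | push {0}
  [6] u=5 | in ⊥ | out [-3,-3] | ==
  [7] u=6 | in [-4,2] | out [-4,2] | prev ⊥ | push {4}
  [8] u=7 | in [-4,2] | out [-4,1] | prev [-1,1] | push {3}
  [9] u=1 | in [-3,1] | out [-4,3] | ==
  [10] u=0 | in [-4,3] | out [-3,-1] | ==
  [11] u=4 | in [-4,2] | out [-4,3] | prev [-3,3] | push {0}
  [12] u=3 | in [-4,3] | out [0,1] | ==
  [13] u=0 | in [-4,3] | out [-3,-1] | ==

Converged values:
  [0] [-3,-1]
  [1] [-4,3]
  [2] [-4,2]
  [3] [0,1]
  [4] [-4,3]
  [5] [-3,-3]
  [6] [-4,2]
  [7] [-4,1]

no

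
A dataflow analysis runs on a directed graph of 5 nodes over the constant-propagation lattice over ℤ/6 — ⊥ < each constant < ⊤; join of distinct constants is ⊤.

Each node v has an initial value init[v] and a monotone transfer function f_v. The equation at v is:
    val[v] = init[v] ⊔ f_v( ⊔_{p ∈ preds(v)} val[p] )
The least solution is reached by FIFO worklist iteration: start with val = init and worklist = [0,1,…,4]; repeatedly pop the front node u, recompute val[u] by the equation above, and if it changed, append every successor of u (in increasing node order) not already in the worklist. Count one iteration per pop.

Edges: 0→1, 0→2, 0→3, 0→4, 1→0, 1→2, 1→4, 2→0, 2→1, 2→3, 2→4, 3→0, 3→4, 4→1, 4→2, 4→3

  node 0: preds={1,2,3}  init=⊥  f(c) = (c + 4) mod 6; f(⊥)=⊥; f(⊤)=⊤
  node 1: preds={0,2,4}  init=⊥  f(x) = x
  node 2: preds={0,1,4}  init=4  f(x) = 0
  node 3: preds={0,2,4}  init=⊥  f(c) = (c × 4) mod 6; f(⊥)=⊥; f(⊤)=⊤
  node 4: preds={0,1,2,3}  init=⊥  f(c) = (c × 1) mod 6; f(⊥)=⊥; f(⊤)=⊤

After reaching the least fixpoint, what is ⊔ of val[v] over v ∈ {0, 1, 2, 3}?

Iteration log — 10 steps:
  step 1. node 0  ⊔preds=4  new=2  old=⊥  +wl: 
  step 2. node 1  ⊔preds=⊤  new=⊤  old=⊥  +wl: 0
  step 3. node 2  ⊔preds=⊤  new=⊤  old=4  +wl: 1
  step 4. node 3  ⊔preds=⊤  new=⊤  old=⊥  +wl: 
  step 5. node 4  ⊔preds=⊤  new=⊤  old=⊥  +wl: 2,3
  step 6. node 0  ⊔preds=⊤  new=⊤  old=2  +wl: 4
  step 7. node 1  ⊔preds=⊤  new=⊤  stable
  step 8. node 2  ⊔preds=⊤  new=⊤  stable
  step 9. node 3  ⊔preds=⊤  new=⊤  stable
  step 10. node 4  ⊔preds=⊤  new=⊤  stable

Least fixpoint reached:
  node 0: ⊤
  node 1: ⊤
  node 2: ⊤
  node 3: ⊤
  node 4: ⊤

⊤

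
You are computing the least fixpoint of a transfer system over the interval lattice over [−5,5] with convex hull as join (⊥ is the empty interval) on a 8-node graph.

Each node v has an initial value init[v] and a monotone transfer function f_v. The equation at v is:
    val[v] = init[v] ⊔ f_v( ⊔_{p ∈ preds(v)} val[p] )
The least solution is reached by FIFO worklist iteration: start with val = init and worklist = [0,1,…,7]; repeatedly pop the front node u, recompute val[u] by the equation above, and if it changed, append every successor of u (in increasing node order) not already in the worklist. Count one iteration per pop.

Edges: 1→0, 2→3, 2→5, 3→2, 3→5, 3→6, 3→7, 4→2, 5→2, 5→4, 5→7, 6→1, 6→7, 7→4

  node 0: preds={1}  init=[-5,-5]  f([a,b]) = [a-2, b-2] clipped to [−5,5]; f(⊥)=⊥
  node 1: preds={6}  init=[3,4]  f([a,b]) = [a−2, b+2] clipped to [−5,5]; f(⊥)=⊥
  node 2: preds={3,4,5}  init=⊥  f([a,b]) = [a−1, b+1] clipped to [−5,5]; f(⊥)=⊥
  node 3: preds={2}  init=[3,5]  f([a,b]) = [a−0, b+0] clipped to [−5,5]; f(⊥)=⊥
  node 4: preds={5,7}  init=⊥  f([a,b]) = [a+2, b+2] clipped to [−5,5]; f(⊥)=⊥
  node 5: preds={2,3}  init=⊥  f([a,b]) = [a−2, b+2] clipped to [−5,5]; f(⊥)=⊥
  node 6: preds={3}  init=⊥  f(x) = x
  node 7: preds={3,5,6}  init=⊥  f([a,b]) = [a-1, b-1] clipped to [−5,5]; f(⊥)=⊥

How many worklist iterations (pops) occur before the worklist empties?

34

Worklist (34 pops):
  #1 pop 0: in=[3,4] → [-5,2] (was [-5,-5]); enqueue []
  #2 pop 1: in=⊥ → [3,4] (no change)
  #3 pop 2: in=[3,5] → [2,5] (was ⊥); enqueue []
  #4 pop 3: in=[2,5] → [2,5] (was [3,5]); enqueue [2]
  #5 pop 4: in=⊥ → ⊥ (no change)
  #6 pop 5: in=[2,5] → [0,5] (was ⊥); enqueue [4]
  #7 pop 6: in=[2,5] → [2,5] (was ⊥); enqueue [1]
  #8 pop 7: in=[0,5] → [-1,4] (was ⊥); enqueue []
  #9 pop 2: in=[0,5] → [-1,5] (was [2,5]); enqueue [3,5]
  #10 pop 4: in=[-1,5] → [1,5] (was ⊥); enqueue [2]
  #11 pop 1: in=[2,5] → [0,5] (was [3,4]); enqueue [0]
  #12 pop 3: in=[-1,5] → [-1,5] (was [2,5]); enqueue [6,7]
  #13 pop 5: in=[-1,5] → [-3,5] (was [0,5]); enqueue [4]
  #14 pop 2: in=[-3,5] → [-4,5] (was [-1,5]); enqueue [3,5]
  #15 pop 0: in=[0,5] → [-5,3] (was [-5,2]); enqueue []
  #16 pop 6: in=[-1,5] → [-1,5] (was [2,5]); enqueue [1]
  #17 pop 7: in=[-3,5] → [-4,4] (was [-1,4]); enqueue []
  #18 pop 4: in=[-4,5] → [-2,5] (was [1,5]); enqueue [2]
  #19 pop 3: in=[-4,5] → [-4,5] (was [-1,5]); enqueue [6,7]
  #20 pop 5: in=[-4,5] → [-5,5] (was [-3,5]); enqueue [4]
  #21 pop 1: in=[-1,5] → [-3,5] (was [0,5]); enqueue [0]
  #22 pop 2: in=[-5,5] → [-5,5] (was [-4,5]); enqueue [3,5]
  #23 pop 6: in=[-4,5] → [-4,5] (was [-1,5]); enqueue [1]
  #24 pop 7: in=[-5,5] → [-5,4] (was [-4,4]); enqueue []
  #25 pop 4: in=[-5,5] → [-3,5] (was [-2,5]); enqueue [2]
  #26 pop 0: in=[-3,5] → [-5,3] (no change)
  #27 pop 3: in=[-5,5] → [-5,5] (was [-4,5]); enqueue [6,7]
  #28 pop 5: in=[-5,5] → [-5,5] (no change)
  #29 pop 1: in=[-4,5] → [-5,5] (was [-3,5]); enqueue [0]
  #30 pop 2: in=[-5,5] → [-5,5] (no change)
  #31 pop 6: in=[-5,5] → [-5,5] (was [-4,5]); enqueue [1]
  #32 pop 7: in=[-5,5] → [-5,4] (no change)
  #33 pop 0: in=[-5,5] → [-5,3] (no change)
  #34 pop 1: in=[-5,5] → [-5,5] (no change)

Fixpoint:
  val[0] = [-5,3]
  val[1] = [-5,5]
  val[2] = [-5,5]
  val[3] = [-5,5]
  val[4] = [-3,5]
  val[5] = [-5,5]
  val[6] = [-5,5]
  val[7] = [-5,4]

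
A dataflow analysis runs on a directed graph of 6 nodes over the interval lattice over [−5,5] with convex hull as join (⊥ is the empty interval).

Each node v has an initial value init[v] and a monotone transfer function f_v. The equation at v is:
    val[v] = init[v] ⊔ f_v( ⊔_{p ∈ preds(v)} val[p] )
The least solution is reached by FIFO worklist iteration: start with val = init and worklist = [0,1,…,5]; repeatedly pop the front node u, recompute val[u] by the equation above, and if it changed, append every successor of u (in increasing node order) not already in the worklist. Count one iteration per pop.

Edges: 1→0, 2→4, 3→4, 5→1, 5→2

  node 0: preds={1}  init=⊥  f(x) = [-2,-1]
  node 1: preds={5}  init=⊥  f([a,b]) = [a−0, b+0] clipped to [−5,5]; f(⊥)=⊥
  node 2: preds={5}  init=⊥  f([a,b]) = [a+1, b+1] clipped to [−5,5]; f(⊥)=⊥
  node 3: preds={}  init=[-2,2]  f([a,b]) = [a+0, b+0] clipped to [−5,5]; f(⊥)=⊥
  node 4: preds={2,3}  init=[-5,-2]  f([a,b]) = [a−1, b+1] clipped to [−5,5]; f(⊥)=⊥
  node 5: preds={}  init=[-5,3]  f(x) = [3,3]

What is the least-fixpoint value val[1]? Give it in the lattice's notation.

Worklist (7 pops):
  #1 pop 0: in=⊥ → [-2,-1] (was ⊥); enqueue []
  #2 pop 1: in=[-5,3] → [-5,3] (was ⊥); enqueue [0]
  #3 pop 2: in=[-5,3] → [-4,4] (was ⊥); enqueue []
  #4 pop 3: in=⊥ → [-2,2] (no change)
  #5 pop 4: in=[-4,4] → [-5,5] (was [-5,-2]); enqueue []
  #6 pop 5: in=⊥ → [-5,3] (no change)
  #7 pop 0: in=[-5,3] → [-2,-1] (no change)

Fixpoint:
  val[0] = [-2,-1]
  val[1] = [-5,3]
  val[2] = [-4,4]
  val[3] = [-2,2]
  val[4] = [-5,5]
  val[5] = [-5,3]

[-5,3]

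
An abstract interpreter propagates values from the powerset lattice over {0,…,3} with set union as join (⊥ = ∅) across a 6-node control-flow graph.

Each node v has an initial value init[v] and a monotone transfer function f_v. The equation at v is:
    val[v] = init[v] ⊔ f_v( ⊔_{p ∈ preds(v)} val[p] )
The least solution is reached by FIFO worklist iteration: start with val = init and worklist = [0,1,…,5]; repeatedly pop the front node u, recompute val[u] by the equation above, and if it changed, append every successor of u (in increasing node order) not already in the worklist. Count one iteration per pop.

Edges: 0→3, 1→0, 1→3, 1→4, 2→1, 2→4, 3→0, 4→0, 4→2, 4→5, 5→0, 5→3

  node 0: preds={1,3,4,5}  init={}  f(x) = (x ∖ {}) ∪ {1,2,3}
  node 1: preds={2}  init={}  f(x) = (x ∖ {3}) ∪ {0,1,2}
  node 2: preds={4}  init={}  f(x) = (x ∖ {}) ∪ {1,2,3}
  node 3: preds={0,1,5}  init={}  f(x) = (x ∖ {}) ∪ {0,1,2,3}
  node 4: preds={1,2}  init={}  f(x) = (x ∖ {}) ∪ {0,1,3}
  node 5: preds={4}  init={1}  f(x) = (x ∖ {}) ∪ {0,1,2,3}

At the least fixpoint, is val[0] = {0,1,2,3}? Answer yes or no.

yes

Iteration log — 12 steps:
  step 1. node 0  ⊔preds={1}  new={1,2,3}  old={}  +wl: 
  step 2. node 1  ⊔preds={}  new={0,1,2}  old={}  +wl: 0
  step 3. node 2  ⊔preds={}  new={1,2,3}  old={}  +wl: 1
  step 4. node 3  ⊔preds={0,1,2,3}  new={0,1,2,3}  old={}  +wl: 
  step 5. node 4  ⊔preds={0,1,2,3}  new={0,1,2,3}  old={}  +wl: 2
  step 6. node 5  ⊔preds={0,1,2,3}  new={0,1,2,3}  old={1}  +wl: 3
  step 7. node 0  ⊔preds={0,1,2,3}  new={0,1,2,3}  old={1,2,3}  +wl: 
  step 8. node 1  ⊔preds={1,2,3}  new={0,1,2}  stable
  step 9. node 2  ⊔preds={0,1,2,3}  new={0,1,2,3}  old={1,2,3}  +wl: 1,4
  step 10. node 3  ⊔preds={0,1,2,3}  new={0,1,2,3}  stable
  step 11. node 1  ⊔preds={0,1,2,3}  new={0,1,2}  stable
  step 12. node 4  ⊔preds={0,1,2,3}  new={0,1,2,3}  stable

Least fixpoint reached:
  node 0: {0,1,2,3}
  node 1: {0,1,2}
  node 2: {0,1,2,3}
  node 3: {0,1,2,3}
  node 4: {0,1,2,3}
  node 5: {0,1,2,3}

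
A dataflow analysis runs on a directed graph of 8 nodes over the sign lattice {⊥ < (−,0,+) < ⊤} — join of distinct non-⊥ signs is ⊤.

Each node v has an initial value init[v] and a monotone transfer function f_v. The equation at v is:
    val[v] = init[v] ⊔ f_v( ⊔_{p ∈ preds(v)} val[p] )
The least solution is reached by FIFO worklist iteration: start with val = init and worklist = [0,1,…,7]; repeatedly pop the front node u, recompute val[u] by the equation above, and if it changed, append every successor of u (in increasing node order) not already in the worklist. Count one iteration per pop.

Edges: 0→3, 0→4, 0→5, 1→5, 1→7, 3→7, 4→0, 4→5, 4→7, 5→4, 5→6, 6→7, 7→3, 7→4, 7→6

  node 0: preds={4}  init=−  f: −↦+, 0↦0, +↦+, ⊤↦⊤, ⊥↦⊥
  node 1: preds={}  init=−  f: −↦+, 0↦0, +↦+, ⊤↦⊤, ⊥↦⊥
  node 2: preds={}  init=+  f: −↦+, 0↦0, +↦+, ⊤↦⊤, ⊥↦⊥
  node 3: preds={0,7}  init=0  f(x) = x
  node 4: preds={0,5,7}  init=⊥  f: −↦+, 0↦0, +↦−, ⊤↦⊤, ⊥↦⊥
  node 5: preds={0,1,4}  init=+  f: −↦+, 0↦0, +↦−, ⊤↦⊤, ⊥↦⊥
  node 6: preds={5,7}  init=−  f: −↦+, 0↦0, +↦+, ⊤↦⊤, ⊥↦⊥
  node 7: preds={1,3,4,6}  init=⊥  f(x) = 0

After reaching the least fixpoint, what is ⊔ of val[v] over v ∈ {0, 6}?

Iteration log — 13 steps:
  step 1. node 0  ⊔preds=⊥  new=−  stable
  step 2. node 1  ⊔preds=⊥  new=−  stable
  step 3. node 2  ⊔preds=⊥  new=+  stable
  step 4. node 3  ⊔preds=−  new=⊤  old=0  +wl: 
  step 5. node 4  ⊔preds=⊤  new=⊤  old=⊥  +wl: 0
  step 6. node 5  ⊔preds=⊤  new=⊤  old=+  +wl: 4
  step 7. node 6  ⊔preds=⊤  new=⊤  old=−  +wl: 
  step 8. node 7  ⊔preds=⊤  new=0  old=⊥  +wl: 3,6
  step 9. node 0  ⊔preds=⊤  new=⊤  old=−  +wl: 5
  step 10. node 4  ⊔preds=⊤  new=⊤  stable
  step 11. node 3  ⊔preds=⊤  new=⊤  stable
  step 12. node 6  ⊔preds=⊤  new=⊤  stable
  step 13. node 5  ⊔preds=⊤  new=⊤  stable

Least fixpoint reached:
  node 0: ⊤
  node 1: −
  node 2: +
  node 3: ⊤
  node 4: ⊤
  node 5: ⊤
  node 6: ⊤
  node 7: 0

⊤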